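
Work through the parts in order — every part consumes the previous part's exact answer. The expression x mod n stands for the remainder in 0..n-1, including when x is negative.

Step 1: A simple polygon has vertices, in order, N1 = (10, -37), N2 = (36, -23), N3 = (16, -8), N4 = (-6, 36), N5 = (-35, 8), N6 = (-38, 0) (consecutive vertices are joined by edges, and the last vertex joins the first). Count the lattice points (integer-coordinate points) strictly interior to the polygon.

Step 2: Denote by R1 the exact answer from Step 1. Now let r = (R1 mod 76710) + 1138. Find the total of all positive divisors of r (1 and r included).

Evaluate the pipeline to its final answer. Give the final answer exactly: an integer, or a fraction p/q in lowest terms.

Step 1: cross terms: (10*-23 - 36*-37)=1102, (36*-8 - 16*-23)=80, (16*36 - -6*-8)=528, (-6*8 - -35*36)=1212, (-35*0 - -38*8)=304, (-38*-37 - 10*0)=1406; twice the area = |4632| = 4632; area = 2316; boundary points = 2 + 5 + 22 + 1 + 1 + 1 = 32; strictly interior points = area - boundary/2 + 1 = 2301; answer 2301
Step 2: R1 = 2301; r = 3439; 3439 = 19 * 181; sigma = (1 + 19) * (1 + 181) = 20 * 182 = 3640; answer 3640

3640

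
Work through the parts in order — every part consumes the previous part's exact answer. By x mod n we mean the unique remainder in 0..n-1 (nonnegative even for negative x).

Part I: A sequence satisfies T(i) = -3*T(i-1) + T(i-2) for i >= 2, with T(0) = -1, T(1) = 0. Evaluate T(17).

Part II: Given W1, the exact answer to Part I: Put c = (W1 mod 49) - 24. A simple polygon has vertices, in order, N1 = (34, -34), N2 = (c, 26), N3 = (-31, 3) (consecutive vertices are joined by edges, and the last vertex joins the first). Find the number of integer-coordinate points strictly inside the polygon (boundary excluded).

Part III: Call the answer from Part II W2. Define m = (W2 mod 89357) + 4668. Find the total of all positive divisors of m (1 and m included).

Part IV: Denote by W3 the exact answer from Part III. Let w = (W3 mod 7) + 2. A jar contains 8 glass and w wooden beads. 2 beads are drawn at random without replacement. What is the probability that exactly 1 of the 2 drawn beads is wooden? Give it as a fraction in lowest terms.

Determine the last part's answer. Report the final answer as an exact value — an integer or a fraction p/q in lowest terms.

Part I: T(2) = -3*(0) + 1*(-1) = -1; iterating: T(2)=-1, T(3)=3, T(4)=-10, T(5)=33, T(6)=-109, T(7)=360, T(8)=-1189, T(9)=3927, T(10)=-12970, T(11)=42837, T(12)=-141481, T(13)=467280, T(14)=-1543321, T(15)=5097243, T(16)=-16835050, T(17)=55602393; answer 55602393
Part II: W1 = 55602393; c = 11; cross terms: (34*26 - 11*-34)=1258, (11*3 - -31*26)=839, (-31*-34 - 34*3)=952; twice the area = |3049| = 3049; area = 3049/2; boundary points = 1 + 1 + 1 = 3; strictly interior points = area - boundary/2 + 1 = 1524; answer 1524
Part III: W2 = 1524; m = 6192; 6192 = 2^4 * 3^2 * 43; sigma = (1 + 2 + 4 + 8 + 16) * (1 + 3 + 9) * (1 + 43) = 31 * 13 * 44 = 17732; answer 17732
Part IV: W3 = 17732; w = 3; total draws C(11,2) = 55; favorable C(3,1)*C(8,1) = 24; P = 24/55; answer 24/55

24/55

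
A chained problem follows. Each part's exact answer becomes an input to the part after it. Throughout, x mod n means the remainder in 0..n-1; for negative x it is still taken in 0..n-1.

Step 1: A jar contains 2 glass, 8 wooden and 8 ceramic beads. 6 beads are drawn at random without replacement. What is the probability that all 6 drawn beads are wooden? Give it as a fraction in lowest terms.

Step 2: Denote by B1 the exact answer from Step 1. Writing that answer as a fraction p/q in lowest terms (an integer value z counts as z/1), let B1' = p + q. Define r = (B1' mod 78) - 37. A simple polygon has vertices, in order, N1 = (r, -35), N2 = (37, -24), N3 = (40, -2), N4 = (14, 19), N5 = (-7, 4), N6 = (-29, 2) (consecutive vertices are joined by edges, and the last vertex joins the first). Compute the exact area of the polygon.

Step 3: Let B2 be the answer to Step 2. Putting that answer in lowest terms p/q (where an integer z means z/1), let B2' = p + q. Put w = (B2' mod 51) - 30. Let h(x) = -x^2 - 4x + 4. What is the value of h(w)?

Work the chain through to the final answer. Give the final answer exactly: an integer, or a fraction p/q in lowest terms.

-113

Step 1: total draws C(18,6) = 18564; favorable C(8,6) = 28; P = 1/663; answer 1/663
Step 2: B1 = 1/663; threaded value p + q = 664; r = 3; cross terms: (3*-24 - 37*-35)=1223, (37*-2 - 40*-24)=886, (40*19 - 14*-2)=788, (14*4 - -7*19)=189, (-7*2 - -29*4)=102, (-29*-35 - 3*2)=1009; twice the area = |4197| = 4197; area = 4197/2; answer 4197/2
Step 3: B2 = 4197/2; threaded value p + q = 4199; w = -13; -1*(-13)^2 - 4*(-13)^1 + 4 = (-169) + (52) + (4) = -113; answer -113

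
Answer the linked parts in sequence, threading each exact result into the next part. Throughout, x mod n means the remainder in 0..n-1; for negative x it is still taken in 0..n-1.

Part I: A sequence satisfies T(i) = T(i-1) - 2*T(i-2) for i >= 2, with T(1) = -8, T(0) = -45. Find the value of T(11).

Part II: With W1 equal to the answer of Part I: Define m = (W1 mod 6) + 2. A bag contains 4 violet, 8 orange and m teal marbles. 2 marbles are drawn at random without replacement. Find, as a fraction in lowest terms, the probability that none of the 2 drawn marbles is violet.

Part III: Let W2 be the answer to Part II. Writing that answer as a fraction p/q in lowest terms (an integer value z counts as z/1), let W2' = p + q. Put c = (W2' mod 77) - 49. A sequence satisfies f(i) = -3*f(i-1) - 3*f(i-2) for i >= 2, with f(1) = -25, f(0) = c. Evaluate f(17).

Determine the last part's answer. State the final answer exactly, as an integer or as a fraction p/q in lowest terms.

Part I: T(2) = 1*(-8) - 2*(-45) = 82; iterating: T(2)=82, T(3)=98, T(4)=-66, T(5)=-262, T(6)=-130, T(7)=394, T(8)=654, T(9)=-134, T(10)=-1442, T(11)=-1174; answer -1174
Part II: W1 = -1174; m = 4; total draws C(16,2) = 120; favorable C(12,2) = 66; P = 11/20; answer 11/20
Part III: W2 = 11/20; threaded value p + q = 31; c = -18; f(2) = -3*(-25) - 3*(-18) = 129; iterating: f(2)=129, f(3)=-312, f(4)=549, f(5)=-711, f(6)=486, f(7)=675, f(8)=-3483, f(9)=8424, f(10)=-14823, f(11)=19197, f(12)=-13122, f(13)=-18225, f(14)=94041, f(15)=-227448, f(16)=400221, f(17)=-518319; answer -518319

-518319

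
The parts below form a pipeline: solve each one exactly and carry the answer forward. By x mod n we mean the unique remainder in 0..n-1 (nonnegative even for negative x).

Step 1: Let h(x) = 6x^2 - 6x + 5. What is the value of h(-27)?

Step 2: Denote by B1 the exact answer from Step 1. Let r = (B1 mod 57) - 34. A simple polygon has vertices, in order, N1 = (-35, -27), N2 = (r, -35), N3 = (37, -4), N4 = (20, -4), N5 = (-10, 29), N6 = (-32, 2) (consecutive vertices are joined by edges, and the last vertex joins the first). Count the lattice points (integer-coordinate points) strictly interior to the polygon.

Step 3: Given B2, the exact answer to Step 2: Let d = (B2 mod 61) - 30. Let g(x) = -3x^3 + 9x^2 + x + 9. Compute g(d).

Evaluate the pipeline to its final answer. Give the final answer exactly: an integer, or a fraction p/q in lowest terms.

Step 1: 6*(-27)^2 - 6*(-27)^1 + 5 = (4374) + (162) + (5) = 4541; answer 4541
Step 2: B1 = 4541; r = 4; cross terms: (-35*-35 - 4*-27)=1333, (4*-4 - 37*-35)=1279, (37*-4 - 20*-4)=-68, (20*29 - -10*-4)=540, (-10*2 - -32*29)=908, (-32*-27 - -35*2)=934; twice the area = |4926| = 4926; area = 2463; boundary points = 1 + 1 + 17 + 3 + 1 + 1 = 24; strictly interior points = area - boundary/2 + 1 = 2452; answer 2452
Step 3: B2 = 2452; d = -18; -3*(-18)^3 + 9*(-18)^2 + 1*(-18)^1 + 9 = (17496) + (2916) + (-18) + (9) = 20403; answer 20403

20403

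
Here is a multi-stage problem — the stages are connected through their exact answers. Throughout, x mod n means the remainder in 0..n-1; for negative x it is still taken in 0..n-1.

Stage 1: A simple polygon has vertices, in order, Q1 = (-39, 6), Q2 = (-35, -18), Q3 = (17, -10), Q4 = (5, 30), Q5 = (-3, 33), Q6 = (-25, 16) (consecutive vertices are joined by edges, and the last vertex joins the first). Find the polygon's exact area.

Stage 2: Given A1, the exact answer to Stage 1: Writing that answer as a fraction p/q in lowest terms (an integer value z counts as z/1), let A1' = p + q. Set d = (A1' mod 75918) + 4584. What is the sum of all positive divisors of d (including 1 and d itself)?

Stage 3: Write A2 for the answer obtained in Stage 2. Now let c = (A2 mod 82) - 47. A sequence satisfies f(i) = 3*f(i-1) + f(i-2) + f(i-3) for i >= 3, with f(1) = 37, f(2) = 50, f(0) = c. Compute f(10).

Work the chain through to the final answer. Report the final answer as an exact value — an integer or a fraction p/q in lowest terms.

792838

Stage 1: cross terms: (-39*-18 - -35*6)=912, (-35*-10 - 17*-18)=656, (17*30 - 5*-10)=560, (5*33 - -3*30)=255, (-3*16 - -25*33)=777, (-25*6 - -39*16)=474; twice the area = |3634| = 3634; area = 1817; answer 1817
Stage 2: A1 = 1817; threaded value p + q = 1818; d = 6402; 6402 = 2 * 3 * 11 * 97; sigma = (1 + 2) * (1 + 3) * (1 + 11) * (1 + 97) = 3 * 4 * 12 * 98 = 14112; answer 14112
Stage 3: A2 = 14112; c = -39; f(3) = 3*(50) + 1*(37) + 1*(-39) = 148; iterating: f(3)=148, f(4)=531, f(5)=1791, f(6)=6052, f(7)=20478, f(8)=69277, f(9)=234361, f(10)=792838; answer 792838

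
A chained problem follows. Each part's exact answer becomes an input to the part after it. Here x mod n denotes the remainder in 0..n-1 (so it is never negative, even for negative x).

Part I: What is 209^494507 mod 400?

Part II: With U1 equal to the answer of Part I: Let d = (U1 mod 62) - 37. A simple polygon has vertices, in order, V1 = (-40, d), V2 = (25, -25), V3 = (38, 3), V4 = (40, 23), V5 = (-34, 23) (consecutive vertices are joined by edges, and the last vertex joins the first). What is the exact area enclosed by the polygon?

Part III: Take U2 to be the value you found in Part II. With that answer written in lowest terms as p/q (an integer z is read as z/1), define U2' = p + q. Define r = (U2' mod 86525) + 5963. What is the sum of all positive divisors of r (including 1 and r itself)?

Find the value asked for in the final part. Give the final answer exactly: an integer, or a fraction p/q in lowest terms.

23520

Part I: squarings mod 400: 209^1=209, 209^2=81, 209^4=161, 209^8=321, 209^16=241, 209^32=81, 209^64=161, 209^128=321, 209^256=241, 209^512=81, 209^1024=161, 209^2048=321, 209^4096=241, 209^8192=81, 209^16384=161, 209^32768=321, 209^65536=241, 209^131072=81, 209^262144=161; 209^494507 = 209^1 * 209^2 * 209^8 * 209^32 * 209^128 * 209^256 * 209^512 * 209^2048 * 209^32768 * 209^65536 * 209^131072 * 209^262144 = 369 (mod 400); answer 369
Part II: U1 = 369; d = 22; cross terms: (-40*-25 - 25*22)=450, (25*3 - 38*-25)=1025, (38*23 - 40*3)=754, (40*23 - -34*23)=1702, (-34*22 - -40*23)=172; twice the area = |4103| = 4103; area = 4103/2; answer 4103/2
Part III: U2 = 4103/2; threaded value p + q = 4105; r = 10068; 10068 = 2^2 * 3 * 839; sigma = (1 + 2 + 4) * (1 + 3) * (1 + 839) = 7 * 4 * 840 = 23520; answer 23520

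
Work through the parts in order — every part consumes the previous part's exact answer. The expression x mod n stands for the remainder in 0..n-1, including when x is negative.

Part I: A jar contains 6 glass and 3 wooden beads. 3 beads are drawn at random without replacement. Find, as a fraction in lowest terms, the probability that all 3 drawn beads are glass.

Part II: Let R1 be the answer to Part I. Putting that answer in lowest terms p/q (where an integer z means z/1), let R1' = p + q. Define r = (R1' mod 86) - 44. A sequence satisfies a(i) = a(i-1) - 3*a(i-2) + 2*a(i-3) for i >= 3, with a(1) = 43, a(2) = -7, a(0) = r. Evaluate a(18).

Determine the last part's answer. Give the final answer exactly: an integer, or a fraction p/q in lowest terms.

364528

Part I: total draws C(9,3) = 84; favorable C(6,3) = 20; P = 5/21; answer 5/21
Part II: R1 = 5/21; threaded value p + q = 26; r = -18; a(3) = 1*(-7) - 3*(43) + 2*(-18) = -172; iterating: a(3)=-172, a(4)=-65, a(5)=437, a(6)=288, a(7)=-1153, a(8)=-1143, a(9)=2892, a(10)=4015, a(11)=-6947, a(12)=-13208, a(13)=15663, a(14)=41393, a(15)=-32012, a(16)=-124865, a(17)=53957, a(18)=364528; answer 364528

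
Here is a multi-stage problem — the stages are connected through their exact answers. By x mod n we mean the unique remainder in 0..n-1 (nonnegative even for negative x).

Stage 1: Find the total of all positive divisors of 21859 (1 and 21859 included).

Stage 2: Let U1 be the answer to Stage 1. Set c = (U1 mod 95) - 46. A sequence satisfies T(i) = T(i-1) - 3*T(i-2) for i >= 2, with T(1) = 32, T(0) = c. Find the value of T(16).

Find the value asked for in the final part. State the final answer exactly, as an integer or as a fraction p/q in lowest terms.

Stage 1: 21859 is prime, so its only divisors are 1 and 21859; sigma = 1 + 21859 = 21860; answer 21860
Stage 2: U1 = 21860; c = -36; T(2) = 1*(32) - 3*(-36) = 140; iterating: T(2)=140, T(3)=44, T(4)=-376, T(5)=-508, T(6)=620, T(7)=2144, T(8)=284, T(9)=-6148, T(10)=-7000, T(11)=11444, T(12)=32444, T(13)=-1888, T(14)=-99220, T(15)=-93556, T(16)=204104; answer 204104

204104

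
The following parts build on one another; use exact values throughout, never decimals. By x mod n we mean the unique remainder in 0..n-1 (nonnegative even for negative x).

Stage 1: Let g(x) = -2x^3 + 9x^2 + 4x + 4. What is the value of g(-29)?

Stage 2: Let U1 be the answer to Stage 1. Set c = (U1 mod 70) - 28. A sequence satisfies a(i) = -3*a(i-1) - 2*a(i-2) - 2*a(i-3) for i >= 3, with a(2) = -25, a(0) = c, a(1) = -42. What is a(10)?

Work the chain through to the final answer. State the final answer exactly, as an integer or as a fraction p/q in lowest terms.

Stage 1: -2*(-29)^3 + 9*(-29)^2 + 4*(-29)^1 + 4 = (48778) + (7569) + (-116) + (4) = 56235; answer 56235
Stage 2: U1 = 56235; c = -3; a(3) = -3*(-25) - 2*(-42) - 2*(-3) = 165; iterating: a(3)=165, a(4)=-361, a(5)=803, a(6)=-2017, a(7)=5167, a(8)=-13073, a(9)=32919, a(10)=-82945; answer -82945

-82945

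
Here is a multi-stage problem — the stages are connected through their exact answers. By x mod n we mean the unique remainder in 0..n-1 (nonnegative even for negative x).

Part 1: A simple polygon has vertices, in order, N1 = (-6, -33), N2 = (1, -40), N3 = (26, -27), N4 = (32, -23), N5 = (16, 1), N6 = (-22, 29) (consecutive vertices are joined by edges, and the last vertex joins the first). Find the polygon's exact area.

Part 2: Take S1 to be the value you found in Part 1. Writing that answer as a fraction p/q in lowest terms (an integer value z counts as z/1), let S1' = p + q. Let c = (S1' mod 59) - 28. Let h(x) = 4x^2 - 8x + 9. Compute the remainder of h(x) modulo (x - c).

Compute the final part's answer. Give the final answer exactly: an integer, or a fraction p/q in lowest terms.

489

Part 1: cross terms: (-6*-40 - 1*-33)=273, (1*-27 - 26*-40)=1013, (26*-23 - 32*-27)=266, (32*1 - 16*-23)=400, (16*29 - -22*1)=486, (-22*-33 - -6*29)=900; twice the area = |3338| = 3338; area = 1669; answer 1669
Part 2: S1 = 1669; threaded value p + q = 1670; c = -10; remainder = value at the root: 4*(-10)^2 - 8*(-10)^1 + 9 = (400) + (80) + (9) = 489; answer 489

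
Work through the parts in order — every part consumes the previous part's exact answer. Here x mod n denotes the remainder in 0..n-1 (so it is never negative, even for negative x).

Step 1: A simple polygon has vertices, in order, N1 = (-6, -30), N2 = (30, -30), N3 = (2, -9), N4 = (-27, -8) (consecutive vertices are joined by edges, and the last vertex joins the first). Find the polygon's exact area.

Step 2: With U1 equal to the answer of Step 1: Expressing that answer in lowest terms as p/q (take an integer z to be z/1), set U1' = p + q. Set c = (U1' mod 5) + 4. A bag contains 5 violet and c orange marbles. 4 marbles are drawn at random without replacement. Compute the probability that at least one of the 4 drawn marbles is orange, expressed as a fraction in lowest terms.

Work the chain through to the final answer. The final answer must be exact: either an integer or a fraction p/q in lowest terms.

Step 1: cross terms: (-6*-30 - 30*-30)=1080, (30*-9 - 2*-30)=-210, (2*-8 - -27*-9)=-259, (-27*-30 - -6*-8)=762; twice the area = |1373| = 1373; area = 1373/2; answer 1373/2
Step 2: U1 = 1373/2; threaded value p + q = 1375; c = 4; total draws C(9,4) = 126; complement C(5,4) = 5; favorable 126 - 5 = 121; P = 121/126; answer 121/126

121/126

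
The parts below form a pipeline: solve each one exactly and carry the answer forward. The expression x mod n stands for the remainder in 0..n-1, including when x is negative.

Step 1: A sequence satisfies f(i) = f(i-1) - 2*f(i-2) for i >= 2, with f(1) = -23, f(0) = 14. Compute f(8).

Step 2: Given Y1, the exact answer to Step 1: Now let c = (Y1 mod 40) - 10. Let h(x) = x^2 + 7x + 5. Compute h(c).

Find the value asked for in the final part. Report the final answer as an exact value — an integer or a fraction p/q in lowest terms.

695

Step 1: f(2) = 1*(-23) - 2*(14) = -51; iterating: f(2)=-51, f(3)=-5, f(4)=97, f(5)=107, f(6)=-87, f(7)=-301, f(8)=-127; answer -127
Step 2: Y1 = -127; c = 23; 1*(23)^2 + 7*(23)^1 + 5 = (529) + (161) + (5) = 695; answer 695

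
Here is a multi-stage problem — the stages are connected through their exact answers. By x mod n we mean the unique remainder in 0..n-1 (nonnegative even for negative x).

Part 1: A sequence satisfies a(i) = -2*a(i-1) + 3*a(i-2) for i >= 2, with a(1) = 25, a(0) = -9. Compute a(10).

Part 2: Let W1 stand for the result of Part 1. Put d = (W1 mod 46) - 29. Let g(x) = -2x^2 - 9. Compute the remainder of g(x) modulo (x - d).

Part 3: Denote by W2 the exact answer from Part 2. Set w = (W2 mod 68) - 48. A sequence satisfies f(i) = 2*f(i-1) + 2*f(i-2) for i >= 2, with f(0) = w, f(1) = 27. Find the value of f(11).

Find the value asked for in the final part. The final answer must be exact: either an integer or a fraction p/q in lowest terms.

586976

Part 1: a(2) = -2*(25) + 3*(-9) = -77; iterating: a(2)=-77, a(3)=229, a(4)=-689, a(5)=2065, a(6)=-6197, a(7)=18589, a(8)=-55769, a(9)=167305, a(10)=-501917; answer -501917
Part 2: W1 = -501917; d = 6; remainder = value at the root: -2*(6)^2 - 9 = (-72) + (-9) = -81; answer -81
Part 3: W2 = -81; w = 7; f(2) = 2*(27) + 2*(7) = 68; iterating: f(2)=68, f(3)=190, f(4)=516, f(5)=1412, f(6)=3856, f(7)=10536, f(8)=28784, f(9)=78640, f(10)=214848, f(11)=586976; answer 586976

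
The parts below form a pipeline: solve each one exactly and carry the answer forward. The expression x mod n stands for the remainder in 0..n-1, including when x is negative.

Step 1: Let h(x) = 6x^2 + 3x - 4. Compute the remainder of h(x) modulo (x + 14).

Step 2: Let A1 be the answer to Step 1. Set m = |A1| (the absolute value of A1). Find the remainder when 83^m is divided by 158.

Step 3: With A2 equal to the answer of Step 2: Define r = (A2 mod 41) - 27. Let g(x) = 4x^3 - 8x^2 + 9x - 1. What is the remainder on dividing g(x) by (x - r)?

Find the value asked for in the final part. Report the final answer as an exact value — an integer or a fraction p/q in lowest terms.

-4891

Step 1: remainder = value at the root: 6*(-14)^2 + 3*(-14)^1 - 4 = (1176) + (-42) + (-4) = 1130; answer 1130
Step 2: A1 = 1130; m = 1130; squarings mod 158: 83^1=83, 83^2=95, 83^4=19, 83^8=45, 83^16=129, 83^32=51, 83^64=73, 83^128=115, 83^256=111, 83^512=155, 83^1024=9; 83^1130 = 83^2 * 83^8 * 83^32 * 83^64 * 83^1024 = 99 (mod 158); answer 99
Step 3: A2 = 99; r = -10; remainder = value at the root: 4*(-10)^3 - 8*(-10)^2 + 9*(-10)^1 - 1 = (-4000) + (-800) + (-90) + (-1) = -4891; answer -4891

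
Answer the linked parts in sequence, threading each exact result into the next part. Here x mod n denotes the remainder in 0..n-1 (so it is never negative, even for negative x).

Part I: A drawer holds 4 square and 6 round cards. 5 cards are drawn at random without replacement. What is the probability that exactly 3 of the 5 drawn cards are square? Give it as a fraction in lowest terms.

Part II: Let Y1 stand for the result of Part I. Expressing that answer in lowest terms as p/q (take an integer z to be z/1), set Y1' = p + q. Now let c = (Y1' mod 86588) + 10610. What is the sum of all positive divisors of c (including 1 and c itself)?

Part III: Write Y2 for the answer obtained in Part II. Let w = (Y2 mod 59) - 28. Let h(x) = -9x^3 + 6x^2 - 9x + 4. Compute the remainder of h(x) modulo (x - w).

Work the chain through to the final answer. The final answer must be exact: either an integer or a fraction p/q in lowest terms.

Part I: total draws C(10,5) = 252; favorable C(4,3)*C(6,2) = 60; P = 5/21; answer 5/21
Part II: Y1 = 5/21; threaded value p + q = 26; c = 10636; 10636 = 2^2 * 2659; sigma = (1 + 2 + 4) * (1 + 2659) = 7 * 2660 = 18620; answer 18620
Part III: Y2 = 18620; w = 7; remainder = value at the root: -9*(7)^3 + 6*(7)^2 - 9*(7)^1 + 4 = (-3087) + (294) + (-63) + (4) = -2852; answer -2852

-2852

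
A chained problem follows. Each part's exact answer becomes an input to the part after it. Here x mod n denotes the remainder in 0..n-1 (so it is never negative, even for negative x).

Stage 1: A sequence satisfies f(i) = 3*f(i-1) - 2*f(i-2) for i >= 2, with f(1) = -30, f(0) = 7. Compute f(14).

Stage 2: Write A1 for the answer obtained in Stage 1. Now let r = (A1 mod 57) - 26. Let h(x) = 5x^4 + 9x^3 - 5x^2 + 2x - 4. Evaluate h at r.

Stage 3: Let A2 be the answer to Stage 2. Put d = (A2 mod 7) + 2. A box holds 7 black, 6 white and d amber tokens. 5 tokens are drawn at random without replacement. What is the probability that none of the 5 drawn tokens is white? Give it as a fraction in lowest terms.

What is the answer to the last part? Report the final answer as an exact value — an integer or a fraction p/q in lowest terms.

3/52

Stage 1: f(2) = 3*(-30) - 2*(7) = -104; iterating: f(2)=-104, f(3)=-252, f(4)=-548, f(5)=-1140, f(6)=-2324, f(7)=-4692, f(8)=-9428, f(9)=-18900, f(10)=-37844, f(11)=-75732, f(12)=-151508, f(13)=-303060, f(14)=-606164; answer -606164
Stage 2: A1 = -606164; r = 5; 5*(5)^4 + 9*(5)^3 - 5*(5)^2 + 2*(5)^1 - 4 = (3125) + (1125) + (-125) + (10) + (-4) = 4131; answer 4131
Stage 3: A2 = 4131; d = 3; total draws C(16,5) = 4368; favorable C(10,5) = 252; P = 3/52; answer 3/52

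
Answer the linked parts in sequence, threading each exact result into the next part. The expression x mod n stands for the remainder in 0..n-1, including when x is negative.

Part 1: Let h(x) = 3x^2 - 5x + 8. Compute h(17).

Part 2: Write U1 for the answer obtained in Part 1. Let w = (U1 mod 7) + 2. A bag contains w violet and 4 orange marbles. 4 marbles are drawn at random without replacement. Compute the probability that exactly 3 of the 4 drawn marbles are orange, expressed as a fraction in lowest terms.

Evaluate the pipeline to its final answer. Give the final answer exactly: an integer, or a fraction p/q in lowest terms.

Part 1: 3*(17)^2 - 5*(17)^1 + 8 = (867) + (-85) + (8) = 790; answer 790
Part 2: U1 = 790; w = 8; total draws C(12,4) = 495; favorable C(4,3)*C(8,1) = 32; P = 32/495; answer 32/495

32/495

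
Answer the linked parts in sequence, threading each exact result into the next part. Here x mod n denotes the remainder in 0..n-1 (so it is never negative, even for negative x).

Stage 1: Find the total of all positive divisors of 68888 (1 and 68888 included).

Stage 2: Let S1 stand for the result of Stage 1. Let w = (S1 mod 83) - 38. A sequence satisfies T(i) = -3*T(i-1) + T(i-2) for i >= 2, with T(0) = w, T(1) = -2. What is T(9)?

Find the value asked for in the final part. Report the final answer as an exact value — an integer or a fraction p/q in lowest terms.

Stage 1: 68888 = 2^3 * 79 * 109; sigma = (1 + 2 + 4 + 8) * (1 + 79) * (1 + 109) = 15 * 80 * 110 = 132000; answer 132000
Stage 2: S1 = 132000; w = -8; T(2) = -3*(-2) + 1*(-8) = -2; iterating: T(2)=-2, T(3)=4, T(4)=-14, T(5)=46, T(6)=-152, T(7)=502, T(8)=-1658, T(9)=5476; answer 5476

5476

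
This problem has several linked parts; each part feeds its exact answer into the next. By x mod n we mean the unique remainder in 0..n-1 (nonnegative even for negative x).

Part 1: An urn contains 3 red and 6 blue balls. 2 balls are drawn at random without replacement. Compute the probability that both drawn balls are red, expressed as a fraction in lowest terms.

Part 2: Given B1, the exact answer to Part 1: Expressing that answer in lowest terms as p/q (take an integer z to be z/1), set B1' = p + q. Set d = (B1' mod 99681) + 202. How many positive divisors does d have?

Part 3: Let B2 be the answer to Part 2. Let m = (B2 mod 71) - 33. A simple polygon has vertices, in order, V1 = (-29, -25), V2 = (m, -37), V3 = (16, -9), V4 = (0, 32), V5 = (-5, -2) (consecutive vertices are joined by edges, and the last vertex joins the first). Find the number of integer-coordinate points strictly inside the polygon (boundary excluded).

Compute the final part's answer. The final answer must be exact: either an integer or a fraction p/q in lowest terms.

963

Part 1: total draws C(9,2) = 36; favorable C(3,2) = 3; P = 1/12; answer 1/12
Part 2: B1 = 1/12; threaded value p + q = 13; d = 215; 215 = 5 * 43; number of divisors = (1+1) * (1+1) = 4; answer 4
Part 3: B2 = 4; m = -29; cross terms: (-29*-37 - -29*-25)=348, (-29*-9 - 16*-37)=853, (16*32 - 0*-9)=512, (0*-2 - -5*32)=160, (-5*-25 - -29*-2)=67; twice the area = |1940| = 1940; area = 970; boundary points = 12 + 1 + 1 + 1 + 1 = 16; strictly interior points = area - boundary/2 + 1 = 963; answer 963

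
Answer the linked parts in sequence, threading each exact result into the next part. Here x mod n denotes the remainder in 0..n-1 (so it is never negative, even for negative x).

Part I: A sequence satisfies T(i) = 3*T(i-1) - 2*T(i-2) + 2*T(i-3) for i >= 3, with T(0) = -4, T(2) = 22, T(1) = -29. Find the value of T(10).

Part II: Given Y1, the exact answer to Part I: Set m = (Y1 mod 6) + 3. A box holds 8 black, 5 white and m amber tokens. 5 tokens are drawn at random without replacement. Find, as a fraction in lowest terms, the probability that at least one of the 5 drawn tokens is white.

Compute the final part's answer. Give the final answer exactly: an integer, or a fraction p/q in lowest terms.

Part I: T(3) = 3*(22) - 2*(-29) + 2*(-4) = 116; iterating: T(3)=116, T(4)=246, T(5)=550, T(6)=1390, T(7)=3562, T(8)=9006, T(9)=22674, T(10)=57134; answer 57134
Part II: Y1 = 57134; m = 5; total draws C(18,5) = 8568; complement C(13,5) = 1287; favorable 8568 - 1287 = 7281; P = 809/952; answer 809/952

809/952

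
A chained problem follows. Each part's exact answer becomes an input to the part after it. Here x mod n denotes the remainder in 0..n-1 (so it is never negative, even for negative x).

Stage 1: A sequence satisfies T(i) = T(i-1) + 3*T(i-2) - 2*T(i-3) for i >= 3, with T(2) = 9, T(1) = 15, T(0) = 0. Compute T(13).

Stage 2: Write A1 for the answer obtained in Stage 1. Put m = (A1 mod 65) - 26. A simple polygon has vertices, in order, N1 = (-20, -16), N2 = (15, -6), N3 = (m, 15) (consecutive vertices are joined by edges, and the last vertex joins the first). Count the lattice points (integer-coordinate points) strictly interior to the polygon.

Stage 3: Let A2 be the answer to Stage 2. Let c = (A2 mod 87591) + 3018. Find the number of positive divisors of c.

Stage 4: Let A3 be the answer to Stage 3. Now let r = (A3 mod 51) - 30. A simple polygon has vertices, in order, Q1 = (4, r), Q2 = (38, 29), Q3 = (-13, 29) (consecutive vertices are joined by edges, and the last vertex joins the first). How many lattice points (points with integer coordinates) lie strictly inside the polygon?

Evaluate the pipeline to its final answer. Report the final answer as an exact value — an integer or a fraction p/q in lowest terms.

Stage 1: T(3) = 1*(9) + 3*(15) - 2*(0) = 54; iterating: T(3)=54, T(4)=51, T(5)=195, T(6)=240, T(7)=723, T(8)=1053, T(9)=2742, T(10)=4455, T(11)=10575, T(12)=18456, T(13)=41271; answer 41271
Stage 2: A1 = 41271; m = 35; cross terms: (-20*-6 - 15*-16)=360, (15*15 - 35*-6)=435, (35*-16 - -20*15)=-260; twice the area = |535| = 535; area = 535/2; boundary points = 5 + 1 + 1 = 7; strictly interior points = area - boundary/2 + 1 = 265; answer 265
Stage 3: A2 = 265; c = 3283; 3283 = 7^2 * 67; number of divisors = (2+1) * (1+1) = 6; answer 6
Stage 4: A3 = 6; r = -24; cross terms: (4*29 - 38*-24)=1028, (38*29 - -13*29)=1479, (-13*-24 - 4*29)=196; twice the area = |2703| = 2703; area = 2703/2; boundary points = 1 + 51 + 1 = 53; strictly interior points = area - boundary/2 + 1 = 1326; answer 1326

1326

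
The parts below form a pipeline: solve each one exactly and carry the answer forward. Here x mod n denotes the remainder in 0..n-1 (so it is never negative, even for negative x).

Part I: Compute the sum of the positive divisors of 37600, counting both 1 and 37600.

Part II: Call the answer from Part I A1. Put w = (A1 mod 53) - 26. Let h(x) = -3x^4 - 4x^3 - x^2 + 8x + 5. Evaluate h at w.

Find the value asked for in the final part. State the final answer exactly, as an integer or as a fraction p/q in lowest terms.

Part I: 37600 = 2^5 * 5^2 * 47; sigma = (1 + 2 + 4 + 8 + 16 + 32) * (1 + 5 + 25) * (1 + 47) = 63 * 31 * 48 = 93744; answer 93744
Part II: A1 = 93744; w = 14; -3*(14)^4 - 4*(14)^3 - 1*(14)^2 + 8*(14)^1 + 5 = (-115248) + (-10976) + (-196) + (112) + (5) = -126303; answer -126303

-126303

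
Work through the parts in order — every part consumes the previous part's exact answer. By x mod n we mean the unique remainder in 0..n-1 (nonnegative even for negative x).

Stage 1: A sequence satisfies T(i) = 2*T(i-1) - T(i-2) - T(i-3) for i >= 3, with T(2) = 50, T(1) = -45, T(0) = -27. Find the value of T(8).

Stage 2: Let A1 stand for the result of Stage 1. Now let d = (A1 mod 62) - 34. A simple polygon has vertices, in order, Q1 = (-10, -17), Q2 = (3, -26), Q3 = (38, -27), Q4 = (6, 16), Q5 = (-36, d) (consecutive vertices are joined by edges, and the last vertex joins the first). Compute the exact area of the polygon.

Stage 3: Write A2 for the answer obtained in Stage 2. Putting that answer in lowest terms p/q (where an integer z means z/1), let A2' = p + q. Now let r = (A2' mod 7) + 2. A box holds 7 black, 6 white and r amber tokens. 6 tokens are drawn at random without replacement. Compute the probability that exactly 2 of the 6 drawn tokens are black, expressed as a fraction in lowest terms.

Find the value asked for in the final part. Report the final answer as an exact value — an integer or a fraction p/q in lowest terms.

Stage 1: T(3) = 2*(50) - 1*(-45) - 1*(-27) = 172; iterating: T(3)=172, T(4)=339, T(5)=456, T(6)=401, T(7)=7, T(8)=-843; answer -843
Stage 2: A1 = -843; d = -9; cross terms: (-10*-26 - 3*-17)=311, (3*-27 - 38*-26)=907, (38*16 - 6*-27)=770, (6*-9 - -36*16)=522, (-36*-17 - -10*-9)=522; twice the area = |3032| = 3032; area = 1516; answer 1516
Stage 3: A2 = 1516; threaded value p + q = 1517; r = 7; total draws C(20,6) = 38760; favorable C(7,2)*C(13,4) = 15015; P = 1001/2584; answer 1001/2584

1001/2584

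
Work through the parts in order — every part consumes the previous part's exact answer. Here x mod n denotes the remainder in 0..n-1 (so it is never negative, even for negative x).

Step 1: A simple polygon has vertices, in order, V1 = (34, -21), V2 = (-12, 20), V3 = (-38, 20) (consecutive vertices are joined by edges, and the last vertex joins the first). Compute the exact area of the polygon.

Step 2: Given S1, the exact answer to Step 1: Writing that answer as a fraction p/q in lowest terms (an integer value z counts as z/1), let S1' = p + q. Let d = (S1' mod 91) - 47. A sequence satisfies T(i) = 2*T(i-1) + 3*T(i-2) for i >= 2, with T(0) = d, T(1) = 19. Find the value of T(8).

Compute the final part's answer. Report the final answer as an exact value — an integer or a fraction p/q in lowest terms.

Step 1: cross terms: (34*20 - -12*-21)=428, (-12*20 - -38*20)=520, (-38*-21 - 34*20)=118; twice the area = |1066| = 1066; area = 533; answer 533
Step 2: S1 = 533; threaded value p + q = 534; d = 32; T(2) = 2*(19) + 3*(32) = 134; iterating: T(2)=134, T(3)=325, T(4)=1052, T(5)=3079, T(6)=9314, T(7)=27865, T(8)=83672; answer 83672

83672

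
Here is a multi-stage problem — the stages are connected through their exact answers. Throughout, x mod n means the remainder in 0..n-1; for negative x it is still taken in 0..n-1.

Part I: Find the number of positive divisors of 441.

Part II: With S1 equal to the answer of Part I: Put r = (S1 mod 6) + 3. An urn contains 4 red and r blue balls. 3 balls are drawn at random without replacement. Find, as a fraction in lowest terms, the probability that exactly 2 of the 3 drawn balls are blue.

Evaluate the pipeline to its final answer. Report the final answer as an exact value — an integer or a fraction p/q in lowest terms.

1/2

Part I: 441 = 3^2 * 7^2; number of divisors = (2+1) * (2+1) = 9; answer 9
Part II: S1 = 9; r = 6; total draws C(10,3) = 120; favorable C(6,2)*C(4,1) = 60; P = 1/2; answer 1/2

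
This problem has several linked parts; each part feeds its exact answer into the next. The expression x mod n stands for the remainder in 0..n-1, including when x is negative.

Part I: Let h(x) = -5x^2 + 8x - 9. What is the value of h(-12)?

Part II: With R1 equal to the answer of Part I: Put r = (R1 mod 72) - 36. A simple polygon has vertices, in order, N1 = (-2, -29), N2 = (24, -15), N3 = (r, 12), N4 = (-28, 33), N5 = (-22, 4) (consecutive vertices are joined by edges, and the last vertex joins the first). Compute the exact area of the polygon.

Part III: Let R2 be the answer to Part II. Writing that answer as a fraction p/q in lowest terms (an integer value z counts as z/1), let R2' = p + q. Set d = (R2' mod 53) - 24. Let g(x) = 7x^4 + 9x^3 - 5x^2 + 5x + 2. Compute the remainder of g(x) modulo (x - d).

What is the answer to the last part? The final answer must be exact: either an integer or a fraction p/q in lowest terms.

2195018

Part I: -5*(-12)^2 + 8*(-12)^1 - 9 = (-720) + (-96) + (-9) = -825; answer -825
Part II: R1 = -825; r = 3; cross terms: (-2*-15 - 24*-29)=726, (24*12 - 3*-15)=333, (3*33 - -28*12)=435, (-28*4 - -22*33)=614, (-22*-29 - -2*4)=646; twice the area = |2754| = 2754; area = 1377; answer 1377
Part III: R2 = 1377; threaded value p + q = 1378; d = -24; remainder = value at the root: 7*(-24)^4 + 9*(-24)^3 - 5*(-24)^2 + 5*(-24)^1 + 2 = (2322432) + (-124416) + (-2880) + (-120) + (2) = 2195018; answer 2195018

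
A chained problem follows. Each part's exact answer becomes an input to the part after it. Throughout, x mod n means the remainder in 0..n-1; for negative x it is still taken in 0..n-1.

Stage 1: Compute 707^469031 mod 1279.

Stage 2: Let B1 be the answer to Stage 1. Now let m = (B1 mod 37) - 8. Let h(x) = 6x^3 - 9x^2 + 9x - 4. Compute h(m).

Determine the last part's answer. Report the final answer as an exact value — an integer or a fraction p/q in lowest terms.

Stage 1: squarings mod 1279: 707^1=707, 707^2=1039, 707^4=45, 707^8=746, 707^16=151, 707^32=1058, 707^64=239, 707^128=845, 707^256=343, 707^512=1260, 707^1024=361, 707^2048=1142, 707^4096=863, 707^8192=391, 707^16384=680, 707^32768=681, 707^65536=763, 707^131072=224, 707^262144=295; 707^469031 = 707^1 * 707^2 * 707^4 * 707^32 * 707^2048 * 707^8192 * 707^65536 * 707^131072 * 707^262144 = 1119 (mod 1279); answer 1119
Stage 2: B1 = 1119; m = 1; 6*(1)^3 - 9*(1)^2 + 9*(1)^1 - 4 = (6) + (-9) + (9) + (-4) = 2; answer 2

2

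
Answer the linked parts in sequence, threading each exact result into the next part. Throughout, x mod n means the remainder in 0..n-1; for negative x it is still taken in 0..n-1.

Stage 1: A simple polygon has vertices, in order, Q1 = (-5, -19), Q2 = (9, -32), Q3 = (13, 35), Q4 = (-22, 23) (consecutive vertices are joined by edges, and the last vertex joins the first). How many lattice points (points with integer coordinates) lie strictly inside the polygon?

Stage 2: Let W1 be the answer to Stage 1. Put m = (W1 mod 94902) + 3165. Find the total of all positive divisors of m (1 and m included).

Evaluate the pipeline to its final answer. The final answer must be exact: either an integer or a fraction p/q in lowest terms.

Stage 1: cross terms: (-5*-32 - 9*-19)=331, (9*35 - 13*-32)=731, (13*23 - -22*35)=1069, (-22*-19 - -5*23)=533; twice the area = |2664| = 2664; area = 1332; boundary points = 1 + 1 + 1 + 1 = 4; strictly interior points = area - boundary/2 + 1 = 1331; answer 1331
Stage 2: W1 = 1331; m = 4496; 4496 = 2^4 * 281; sigma = (1 + 2 + 4 + 8 + 16) * (1 + 281) = 31 * 282 = 8742; answer 8742

8742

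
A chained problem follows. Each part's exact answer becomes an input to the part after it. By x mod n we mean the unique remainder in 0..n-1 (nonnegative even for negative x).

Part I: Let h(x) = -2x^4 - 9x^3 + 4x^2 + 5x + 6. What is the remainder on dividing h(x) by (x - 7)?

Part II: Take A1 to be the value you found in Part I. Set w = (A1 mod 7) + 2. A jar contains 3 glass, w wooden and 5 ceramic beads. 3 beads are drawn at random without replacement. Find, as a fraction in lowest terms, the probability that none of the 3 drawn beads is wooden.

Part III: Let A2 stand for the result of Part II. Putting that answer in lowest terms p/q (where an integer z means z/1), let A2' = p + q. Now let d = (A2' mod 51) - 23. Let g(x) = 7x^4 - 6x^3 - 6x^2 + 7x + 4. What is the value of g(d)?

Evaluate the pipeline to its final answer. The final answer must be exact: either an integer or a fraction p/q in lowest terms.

Part I: remainder = value at the root: -2*(7)^4 - 9*(7)^3 + 4*(7)^2 + 5*(7)^1 + 6 = (-4802) + (-3087) + (196) + (35) + (6) = -7652; answer -7652
Part II: A1 = -7652; w = 8; total draws C(16,3) = 560; favorable C(8,3) = 56; P = 1/10; answer 1/10
Part III: A2 = 1/10; threaded value p + q = 11; d = -12; 7*(-12)^4 - 6*(-12)^3 - 6*(-12)^2 + 7*(-12)^1 + 4 = (145152) + (10368) + (-864) + (-84) + (4) = 154576; answer 154576

154576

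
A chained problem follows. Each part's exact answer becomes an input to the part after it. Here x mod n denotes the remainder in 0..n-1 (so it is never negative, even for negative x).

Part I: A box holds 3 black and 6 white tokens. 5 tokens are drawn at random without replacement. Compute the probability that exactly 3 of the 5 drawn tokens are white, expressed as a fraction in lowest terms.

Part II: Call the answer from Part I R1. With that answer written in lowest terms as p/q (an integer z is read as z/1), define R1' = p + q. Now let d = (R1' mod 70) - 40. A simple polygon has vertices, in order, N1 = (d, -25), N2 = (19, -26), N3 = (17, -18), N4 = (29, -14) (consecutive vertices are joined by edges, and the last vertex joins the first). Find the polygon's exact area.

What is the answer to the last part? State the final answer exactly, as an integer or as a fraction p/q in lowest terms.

121

Part I: total draws C(9,5) = 126; favorable C(6,3)*C(3,2) = 60; P = 10/21; answer 10/21
Part II: R1 = 10/21; threaded value p + q = 31; d = -9; cross terms: (-9*-26 - 19*-25)=709, (19*-18 - 17*-26)=100, (17*-14 - 29*-18)=284, (29*-25 - -9*-14)=-851; twice the area = |242| = 242; area = 121; answer 121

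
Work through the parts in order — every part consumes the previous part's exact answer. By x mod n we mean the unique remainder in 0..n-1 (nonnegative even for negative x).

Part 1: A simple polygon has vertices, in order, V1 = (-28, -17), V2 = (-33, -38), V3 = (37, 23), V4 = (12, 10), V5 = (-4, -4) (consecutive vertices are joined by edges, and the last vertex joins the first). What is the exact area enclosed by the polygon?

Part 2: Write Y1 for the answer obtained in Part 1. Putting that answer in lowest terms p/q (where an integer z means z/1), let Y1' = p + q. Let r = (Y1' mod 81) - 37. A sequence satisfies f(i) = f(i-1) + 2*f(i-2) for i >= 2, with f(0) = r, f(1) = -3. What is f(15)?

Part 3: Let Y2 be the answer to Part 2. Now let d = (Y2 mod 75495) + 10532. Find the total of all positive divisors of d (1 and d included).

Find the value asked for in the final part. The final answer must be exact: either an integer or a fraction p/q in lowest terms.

Part 1: cross terms: (-28*-38 - -33*-17)=503, (-33*23 - 37*-38)=647, (37*10 - 12*23)=94, (12*-4 - -4*10)=-8, (-4*-17 - -28*-4)=-44; twice the area = |1192| = 1192; area = 596; answer 596
Part 2: Y1 = 596; threaded value p + q = 597; r = -7; f(2) = 1*(-3) + 2*(-7) = -17; iterating: f(2)=-17, f(3)=-23, f(4)=-57, f(5)=-103, f(6)=-217, f(7)=-423, f(8)=-857, f(9)=-1703, f(10)=-3417, f(11)=-6823, f(12)=-13657, f(13)=-27303, f(14)=-54617, f(15)=-109223; answer -109223
Part 3: Y2 = -109223; d = 52299; 52299 = 3^3 * 13 * 149; sigma = (1 + 3 + 9 + 27) * (1 + 13) * (1 + 149) = 40 * 14 * 150 = 84000; answer 84000

84000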